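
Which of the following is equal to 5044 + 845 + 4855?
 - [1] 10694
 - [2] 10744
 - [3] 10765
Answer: 2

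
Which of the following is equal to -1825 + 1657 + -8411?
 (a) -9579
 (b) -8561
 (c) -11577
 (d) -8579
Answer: d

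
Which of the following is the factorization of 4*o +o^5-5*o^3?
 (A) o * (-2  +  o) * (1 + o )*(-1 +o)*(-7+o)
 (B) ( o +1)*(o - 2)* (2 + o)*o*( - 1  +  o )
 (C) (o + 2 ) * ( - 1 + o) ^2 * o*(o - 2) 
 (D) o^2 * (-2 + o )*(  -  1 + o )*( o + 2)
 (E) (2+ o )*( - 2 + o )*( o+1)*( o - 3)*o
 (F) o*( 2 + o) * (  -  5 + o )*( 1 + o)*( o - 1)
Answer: B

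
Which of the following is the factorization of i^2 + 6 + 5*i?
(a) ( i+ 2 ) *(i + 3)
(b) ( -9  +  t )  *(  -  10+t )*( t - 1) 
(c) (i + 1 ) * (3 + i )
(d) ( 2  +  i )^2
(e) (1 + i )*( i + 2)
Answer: a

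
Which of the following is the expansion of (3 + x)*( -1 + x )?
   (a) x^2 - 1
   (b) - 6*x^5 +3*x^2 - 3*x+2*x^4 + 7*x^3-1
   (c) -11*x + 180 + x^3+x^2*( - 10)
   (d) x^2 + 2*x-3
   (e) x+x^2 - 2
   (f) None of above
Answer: d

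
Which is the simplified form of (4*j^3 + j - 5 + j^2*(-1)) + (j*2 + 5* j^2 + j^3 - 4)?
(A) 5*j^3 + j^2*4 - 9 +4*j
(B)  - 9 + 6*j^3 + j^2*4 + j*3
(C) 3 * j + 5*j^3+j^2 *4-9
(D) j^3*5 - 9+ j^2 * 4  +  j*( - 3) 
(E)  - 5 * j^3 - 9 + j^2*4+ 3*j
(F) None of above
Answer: C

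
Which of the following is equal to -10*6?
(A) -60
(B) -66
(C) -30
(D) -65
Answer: A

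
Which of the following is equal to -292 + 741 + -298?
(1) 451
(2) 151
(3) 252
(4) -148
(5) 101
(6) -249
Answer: 2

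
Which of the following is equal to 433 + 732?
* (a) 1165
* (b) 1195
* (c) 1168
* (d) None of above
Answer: a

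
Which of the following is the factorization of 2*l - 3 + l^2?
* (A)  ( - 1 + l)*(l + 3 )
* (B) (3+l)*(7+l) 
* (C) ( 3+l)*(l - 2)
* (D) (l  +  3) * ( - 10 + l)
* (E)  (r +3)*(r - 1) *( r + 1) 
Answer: A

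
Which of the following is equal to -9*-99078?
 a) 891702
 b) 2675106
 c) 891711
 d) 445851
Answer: a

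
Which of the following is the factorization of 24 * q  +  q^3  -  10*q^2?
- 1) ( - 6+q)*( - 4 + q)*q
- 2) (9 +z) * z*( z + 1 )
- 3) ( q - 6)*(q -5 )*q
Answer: 1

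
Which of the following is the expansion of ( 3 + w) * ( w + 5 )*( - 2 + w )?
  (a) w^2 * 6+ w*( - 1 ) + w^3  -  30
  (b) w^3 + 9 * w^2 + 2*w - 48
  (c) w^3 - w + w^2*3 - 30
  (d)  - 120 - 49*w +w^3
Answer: a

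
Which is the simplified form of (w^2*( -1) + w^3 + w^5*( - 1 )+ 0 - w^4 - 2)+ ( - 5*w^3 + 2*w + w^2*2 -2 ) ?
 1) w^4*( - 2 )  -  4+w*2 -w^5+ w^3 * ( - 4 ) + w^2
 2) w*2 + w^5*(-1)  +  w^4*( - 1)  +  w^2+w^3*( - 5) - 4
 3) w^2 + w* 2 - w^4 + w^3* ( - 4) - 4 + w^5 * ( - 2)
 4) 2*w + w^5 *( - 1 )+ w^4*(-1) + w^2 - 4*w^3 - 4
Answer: 4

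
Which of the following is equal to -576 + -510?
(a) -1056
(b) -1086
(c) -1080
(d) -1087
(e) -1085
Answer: b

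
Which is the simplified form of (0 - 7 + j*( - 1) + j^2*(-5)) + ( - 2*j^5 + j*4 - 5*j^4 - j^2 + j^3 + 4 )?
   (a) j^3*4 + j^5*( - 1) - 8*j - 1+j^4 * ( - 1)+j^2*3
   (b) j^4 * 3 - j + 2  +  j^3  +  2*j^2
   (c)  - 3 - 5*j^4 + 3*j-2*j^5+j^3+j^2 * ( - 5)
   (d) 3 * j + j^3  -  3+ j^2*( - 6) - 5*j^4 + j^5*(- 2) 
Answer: d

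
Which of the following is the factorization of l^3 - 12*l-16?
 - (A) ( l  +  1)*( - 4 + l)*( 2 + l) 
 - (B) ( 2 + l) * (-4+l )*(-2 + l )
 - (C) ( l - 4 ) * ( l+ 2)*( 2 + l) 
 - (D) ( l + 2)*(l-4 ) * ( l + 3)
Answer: C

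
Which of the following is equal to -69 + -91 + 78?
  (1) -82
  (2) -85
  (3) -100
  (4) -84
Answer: 1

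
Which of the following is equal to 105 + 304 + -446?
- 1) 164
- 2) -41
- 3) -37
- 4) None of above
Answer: 3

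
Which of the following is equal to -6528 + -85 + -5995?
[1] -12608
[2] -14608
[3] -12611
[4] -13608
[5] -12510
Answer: 1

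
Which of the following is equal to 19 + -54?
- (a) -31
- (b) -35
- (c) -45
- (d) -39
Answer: b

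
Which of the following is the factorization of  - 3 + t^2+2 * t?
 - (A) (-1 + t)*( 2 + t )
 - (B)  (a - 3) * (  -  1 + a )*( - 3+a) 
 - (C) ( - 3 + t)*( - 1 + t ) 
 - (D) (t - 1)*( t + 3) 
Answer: D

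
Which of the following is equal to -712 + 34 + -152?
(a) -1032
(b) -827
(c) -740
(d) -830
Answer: d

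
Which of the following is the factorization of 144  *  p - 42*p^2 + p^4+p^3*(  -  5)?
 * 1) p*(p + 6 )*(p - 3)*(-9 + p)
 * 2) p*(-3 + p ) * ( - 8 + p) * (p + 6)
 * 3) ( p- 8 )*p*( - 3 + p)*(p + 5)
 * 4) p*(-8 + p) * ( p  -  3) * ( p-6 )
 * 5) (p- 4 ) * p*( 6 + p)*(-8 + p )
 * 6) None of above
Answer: 2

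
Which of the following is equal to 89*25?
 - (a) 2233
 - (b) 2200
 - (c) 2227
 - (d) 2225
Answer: d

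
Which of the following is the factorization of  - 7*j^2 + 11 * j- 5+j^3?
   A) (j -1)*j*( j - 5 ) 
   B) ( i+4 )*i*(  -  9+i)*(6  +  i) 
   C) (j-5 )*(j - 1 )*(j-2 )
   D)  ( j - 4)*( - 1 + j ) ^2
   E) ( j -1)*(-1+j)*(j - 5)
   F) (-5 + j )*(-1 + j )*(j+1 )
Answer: E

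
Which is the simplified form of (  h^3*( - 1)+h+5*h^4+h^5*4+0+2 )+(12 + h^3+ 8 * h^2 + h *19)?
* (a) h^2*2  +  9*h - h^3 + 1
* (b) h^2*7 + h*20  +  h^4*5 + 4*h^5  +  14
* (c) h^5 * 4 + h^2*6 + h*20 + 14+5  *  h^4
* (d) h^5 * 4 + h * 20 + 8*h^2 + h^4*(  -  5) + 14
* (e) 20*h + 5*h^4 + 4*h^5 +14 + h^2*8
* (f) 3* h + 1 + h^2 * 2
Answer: e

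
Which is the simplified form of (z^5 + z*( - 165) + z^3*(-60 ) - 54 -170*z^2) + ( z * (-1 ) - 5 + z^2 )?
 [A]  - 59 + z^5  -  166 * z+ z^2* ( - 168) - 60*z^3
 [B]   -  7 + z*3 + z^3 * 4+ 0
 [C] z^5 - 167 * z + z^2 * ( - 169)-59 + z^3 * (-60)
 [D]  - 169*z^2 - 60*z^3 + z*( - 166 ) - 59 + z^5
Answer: D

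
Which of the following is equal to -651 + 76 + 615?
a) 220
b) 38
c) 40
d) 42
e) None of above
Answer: c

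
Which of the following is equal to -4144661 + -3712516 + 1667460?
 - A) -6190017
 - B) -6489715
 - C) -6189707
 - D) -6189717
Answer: D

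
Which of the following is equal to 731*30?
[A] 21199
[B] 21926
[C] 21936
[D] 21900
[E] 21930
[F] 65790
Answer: E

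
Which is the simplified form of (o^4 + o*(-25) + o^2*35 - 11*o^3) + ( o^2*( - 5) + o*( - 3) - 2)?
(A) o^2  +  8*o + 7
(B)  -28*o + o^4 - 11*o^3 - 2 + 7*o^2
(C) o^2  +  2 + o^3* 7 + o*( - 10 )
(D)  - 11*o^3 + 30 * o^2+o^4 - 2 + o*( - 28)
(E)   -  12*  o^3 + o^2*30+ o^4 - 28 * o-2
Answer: D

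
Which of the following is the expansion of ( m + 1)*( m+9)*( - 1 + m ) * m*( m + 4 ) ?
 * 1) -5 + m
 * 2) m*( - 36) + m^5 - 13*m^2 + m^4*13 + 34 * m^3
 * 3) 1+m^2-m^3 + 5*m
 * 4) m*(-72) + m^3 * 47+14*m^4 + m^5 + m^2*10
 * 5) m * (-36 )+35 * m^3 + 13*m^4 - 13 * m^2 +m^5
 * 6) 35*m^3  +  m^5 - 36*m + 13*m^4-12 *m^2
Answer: 5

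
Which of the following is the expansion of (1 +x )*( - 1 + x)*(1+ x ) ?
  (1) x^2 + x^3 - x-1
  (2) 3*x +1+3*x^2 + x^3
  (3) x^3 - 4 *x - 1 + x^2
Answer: 1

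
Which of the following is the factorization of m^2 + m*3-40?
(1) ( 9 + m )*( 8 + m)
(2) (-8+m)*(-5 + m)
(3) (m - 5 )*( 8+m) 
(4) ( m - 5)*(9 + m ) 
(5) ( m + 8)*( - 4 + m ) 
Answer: 3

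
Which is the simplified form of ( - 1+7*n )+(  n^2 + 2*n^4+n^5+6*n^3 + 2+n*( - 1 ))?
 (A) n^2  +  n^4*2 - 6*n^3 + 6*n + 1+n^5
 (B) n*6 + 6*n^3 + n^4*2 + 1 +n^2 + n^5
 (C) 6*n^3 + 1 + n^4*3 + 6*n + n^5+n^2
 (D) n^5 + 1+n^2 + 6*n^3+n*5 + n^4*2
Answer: B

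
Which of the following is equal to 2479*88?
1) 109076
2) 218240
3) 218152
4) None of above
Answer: 3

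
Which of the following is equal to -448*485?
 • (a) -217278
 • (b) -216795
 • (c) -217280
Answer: c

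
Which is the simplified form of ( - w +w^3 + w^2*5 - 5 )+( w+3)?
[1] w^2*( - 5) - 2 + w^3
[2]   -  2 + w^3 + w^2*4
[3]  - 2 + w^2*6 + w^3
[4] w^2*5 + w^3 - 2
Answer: 4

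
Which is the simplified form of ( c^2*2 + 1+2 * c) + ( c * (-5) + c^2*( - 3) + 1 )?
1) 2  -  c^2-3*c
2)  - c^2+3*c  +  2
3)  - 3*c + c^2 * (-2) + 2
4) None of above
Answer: 1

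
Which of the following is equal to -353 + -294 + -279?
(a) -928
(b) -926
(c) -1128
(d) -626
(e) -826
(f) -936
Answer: b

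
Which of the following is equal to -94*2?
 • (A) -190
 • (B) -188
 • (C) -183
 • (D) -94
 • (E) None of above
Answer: B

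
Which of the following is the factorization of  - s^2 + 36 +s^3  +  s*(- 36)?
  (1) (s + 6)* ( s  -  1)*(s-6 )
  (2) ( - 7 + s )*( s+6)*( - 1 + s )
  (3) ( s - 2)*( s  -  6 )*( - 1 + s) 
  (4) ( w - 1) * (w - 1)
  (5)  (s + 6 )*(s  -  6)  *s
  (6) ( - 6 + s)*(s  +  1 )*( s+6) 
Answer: 1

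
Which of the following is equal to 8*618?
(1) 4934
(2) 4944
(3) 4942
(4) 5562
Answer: 2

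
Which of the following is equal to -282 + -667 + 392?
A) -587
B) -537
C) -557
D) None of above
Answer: C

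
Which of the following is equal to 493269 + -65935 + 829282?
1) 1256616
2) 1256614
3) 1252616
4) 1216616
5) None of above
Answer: 1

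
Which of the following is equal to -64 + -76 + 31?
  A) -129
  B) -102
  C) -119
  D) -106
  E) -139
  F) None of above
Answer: F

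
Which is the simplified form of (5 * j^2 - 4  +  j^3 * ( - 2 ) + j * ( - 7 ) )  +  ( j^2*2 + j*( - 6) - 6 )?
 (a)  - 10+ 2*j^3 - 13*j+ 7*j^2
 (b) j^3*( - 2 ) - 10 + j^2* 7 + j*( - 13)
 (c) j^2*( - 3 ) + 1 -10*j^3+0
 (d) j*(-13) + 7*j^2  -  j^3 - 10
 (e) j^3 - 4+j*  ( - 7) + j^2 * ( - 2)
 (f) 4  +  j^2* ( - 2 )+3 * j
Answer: b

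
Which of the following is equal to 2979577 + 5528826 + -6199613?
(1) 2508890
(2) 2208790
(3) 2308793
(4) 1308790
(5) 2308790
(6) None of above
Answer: 5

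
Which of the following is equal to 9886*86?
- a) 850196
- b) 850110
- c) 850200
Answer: a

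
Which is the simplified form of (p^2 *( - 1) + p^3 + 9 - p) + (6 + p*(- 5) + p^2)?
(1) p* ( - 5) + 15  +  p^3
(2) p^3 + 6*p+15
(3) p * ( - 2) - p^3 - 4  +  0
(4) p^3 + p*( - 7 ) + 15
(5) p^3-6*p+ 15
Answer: 5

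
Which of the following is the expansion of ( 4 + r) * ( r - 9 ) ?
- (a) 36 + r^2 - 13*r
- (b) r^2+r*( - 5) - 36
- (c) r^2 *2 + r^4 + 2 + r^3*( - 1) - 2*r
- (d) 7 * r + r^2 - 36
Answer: b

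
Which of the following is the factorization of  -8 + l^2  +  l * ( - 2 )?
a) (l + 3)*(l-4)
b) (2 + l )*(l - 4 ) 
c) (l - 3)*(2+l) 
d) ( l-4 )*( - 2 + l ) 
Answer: b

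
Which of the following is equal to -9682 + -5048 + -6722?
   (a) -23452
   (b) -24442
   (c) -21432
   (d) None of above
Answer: d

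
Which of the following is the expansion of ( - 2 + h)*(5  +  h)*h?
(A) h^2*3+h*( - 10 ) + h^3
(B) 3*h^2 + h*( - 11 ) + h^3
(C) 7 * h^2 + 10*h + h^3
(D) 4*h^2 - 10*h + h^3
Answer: A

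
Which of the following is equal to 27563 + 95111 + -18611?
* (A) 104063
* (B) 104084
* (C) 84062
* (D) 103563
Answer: A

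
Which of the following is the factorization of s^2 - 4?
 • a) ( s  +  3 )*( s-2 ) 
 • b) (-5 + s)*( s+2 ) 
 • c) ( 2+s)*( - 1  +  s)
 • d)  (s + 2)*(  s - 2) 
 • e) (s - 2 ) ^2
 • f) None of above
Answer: d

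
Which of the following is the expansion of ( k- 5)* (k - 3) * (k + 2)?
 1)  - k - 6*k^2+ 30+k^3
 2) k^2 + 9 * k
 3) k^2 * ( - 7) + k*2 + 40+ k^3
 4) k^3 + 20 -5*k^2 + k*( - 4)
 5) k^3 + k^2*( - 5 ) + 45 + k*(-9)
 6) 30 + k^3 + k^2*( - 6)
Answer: 1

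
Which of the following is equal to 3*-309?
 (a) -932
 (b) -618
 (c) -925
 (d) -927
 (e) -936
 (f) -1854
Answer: d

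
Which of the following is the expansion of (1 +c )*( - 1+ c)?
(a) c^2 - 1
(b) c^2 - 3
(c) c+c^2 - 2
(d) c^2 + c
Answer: a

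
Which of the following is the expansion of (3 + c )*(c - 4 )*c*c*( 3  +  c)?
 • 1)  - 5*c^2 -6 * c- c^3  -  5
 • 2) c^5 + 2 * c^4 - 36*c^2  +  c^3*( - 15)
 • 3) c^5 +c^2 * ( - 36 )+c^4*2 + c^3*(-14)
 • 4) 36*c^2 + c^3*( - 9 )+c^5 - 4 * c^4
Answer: 2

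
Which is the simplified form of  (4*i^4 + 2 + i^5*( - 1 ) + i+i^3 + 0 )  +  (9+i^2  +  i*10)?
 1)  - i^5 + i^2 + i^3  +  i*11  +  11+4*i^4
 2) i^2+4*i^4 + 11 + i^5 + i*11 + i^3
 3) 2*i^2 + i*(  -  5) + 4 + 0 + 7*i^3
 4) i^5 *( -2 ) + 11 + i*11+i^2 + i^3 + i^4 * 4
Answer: 1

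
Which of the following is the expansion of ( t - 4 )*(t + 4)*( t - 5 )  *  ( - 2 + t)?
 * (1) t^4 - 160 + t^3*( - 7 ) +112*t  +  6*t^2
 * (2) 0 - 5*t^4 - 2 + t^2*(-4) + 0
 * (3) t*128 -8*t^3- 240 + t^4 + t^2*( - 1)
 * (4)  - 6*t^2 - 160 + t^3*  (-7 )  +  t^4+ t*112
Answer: 4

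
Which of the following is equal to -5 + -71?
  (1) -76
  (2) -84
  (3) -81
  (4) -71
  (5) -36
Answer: 1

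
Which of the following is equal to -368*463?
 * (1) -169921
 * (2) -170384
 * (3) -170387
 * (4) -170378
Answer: 2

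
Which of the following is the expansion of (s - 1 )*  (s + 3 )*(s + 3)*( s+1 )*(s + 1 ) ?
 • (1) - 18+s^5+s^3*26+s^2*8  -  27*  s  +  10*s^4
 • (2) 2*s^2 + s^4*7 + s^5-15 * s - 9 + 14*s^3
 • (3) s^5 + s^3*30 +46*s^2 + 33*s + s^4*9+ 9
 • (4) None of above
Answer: 2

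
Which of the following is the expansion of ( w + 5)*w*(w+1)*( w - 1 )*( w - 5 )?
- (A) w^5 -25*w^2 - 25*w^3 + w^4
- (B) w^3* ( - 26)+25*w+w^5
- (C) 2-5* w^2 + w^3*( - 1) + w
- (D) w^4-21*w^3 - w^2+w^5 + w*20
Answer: B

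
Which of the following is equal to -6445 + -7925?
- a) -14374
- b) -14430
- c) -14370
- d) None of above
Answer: c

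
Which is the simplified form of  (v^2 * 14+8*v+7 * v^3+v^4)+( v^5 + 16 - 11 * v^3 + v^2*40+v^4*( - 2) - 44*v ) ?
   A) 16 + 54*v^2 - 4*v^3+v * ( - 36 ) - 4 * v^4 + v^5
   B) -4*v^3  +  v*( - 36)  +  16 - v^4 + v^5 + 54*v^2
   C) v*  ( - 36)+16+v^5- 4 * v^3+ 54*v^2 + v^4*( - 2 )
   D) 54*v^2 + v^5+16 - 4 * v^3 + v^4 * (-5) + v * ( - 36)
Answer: B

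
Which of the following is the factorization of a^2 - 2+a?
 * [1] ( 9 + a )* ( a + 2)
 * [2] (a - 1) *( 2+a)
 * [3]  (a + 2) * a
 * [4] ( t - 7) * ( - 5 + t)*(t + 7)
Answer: 2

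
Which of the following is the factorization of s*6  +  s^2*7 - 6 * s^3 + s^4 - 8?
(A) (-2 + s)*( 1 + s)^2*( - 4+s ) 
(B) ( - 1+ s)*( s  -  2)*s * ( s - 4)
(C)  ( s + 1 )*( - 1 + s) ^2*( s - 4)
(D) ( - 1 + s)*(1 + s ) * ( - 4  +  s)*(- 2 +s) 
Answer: D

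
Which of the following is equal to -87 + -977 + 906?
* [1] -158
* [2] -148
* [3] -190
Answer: 1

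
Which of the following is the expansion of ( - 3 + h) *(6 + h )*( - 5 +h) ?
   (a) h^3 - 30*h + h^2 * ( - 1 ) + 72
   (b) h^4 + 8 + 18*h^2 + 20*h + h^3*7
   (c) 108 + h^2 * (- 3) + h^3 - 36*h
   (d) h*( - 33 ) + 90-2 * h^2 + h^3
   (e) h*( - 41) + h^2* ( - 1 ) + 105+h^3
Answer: d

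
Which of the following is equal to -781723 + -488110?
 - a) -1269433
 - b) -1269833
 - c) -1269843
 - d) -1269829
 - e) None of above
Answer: b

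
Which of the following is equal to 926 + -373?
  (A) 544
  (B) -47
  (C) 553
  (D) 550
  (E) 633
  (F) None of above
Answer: C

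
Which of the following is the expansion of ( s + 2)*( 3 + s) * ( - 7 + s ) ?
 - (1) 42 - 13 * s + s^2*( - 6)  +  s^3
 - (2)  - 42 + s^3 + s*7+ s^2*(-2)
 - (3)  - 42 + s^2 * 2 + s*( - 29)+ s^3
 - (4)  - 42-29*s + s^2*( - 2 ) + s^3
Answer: 4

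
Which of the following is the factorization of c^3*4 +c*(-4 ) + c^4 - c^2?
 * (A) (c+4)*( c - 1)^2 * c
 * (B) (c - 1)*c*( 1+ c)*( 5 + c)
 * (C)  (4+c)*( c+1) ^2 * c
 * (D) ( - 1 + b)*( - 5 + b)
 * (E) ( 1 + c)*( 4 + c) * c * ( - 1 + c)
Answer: E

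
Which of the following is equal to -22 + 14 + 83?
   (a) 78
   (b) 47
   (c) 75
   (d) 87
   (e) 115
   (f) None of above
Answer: c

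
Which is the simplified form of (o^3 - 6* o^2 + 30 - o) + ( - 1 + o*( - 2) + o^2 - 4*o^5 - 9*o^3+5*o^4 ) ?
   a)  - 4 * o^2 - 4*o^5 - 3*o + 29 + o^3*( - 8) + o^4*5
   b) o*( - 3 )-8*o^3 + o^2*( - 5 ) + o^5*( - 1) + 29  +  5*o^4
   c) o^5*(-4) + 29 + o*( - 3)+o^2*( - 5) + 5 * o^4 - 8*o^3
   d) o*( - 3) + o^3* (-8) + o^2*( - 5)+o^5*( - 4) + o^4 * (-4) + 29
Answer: c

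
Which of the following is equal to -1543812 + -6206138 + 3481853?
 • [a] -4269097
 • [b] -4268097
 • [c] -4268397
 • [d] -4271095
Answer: b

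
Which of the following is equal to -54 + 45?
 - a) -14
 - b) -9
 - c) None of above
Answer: b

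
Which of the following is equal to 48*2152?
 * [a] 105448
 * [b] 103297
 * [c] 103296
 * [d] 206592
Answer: c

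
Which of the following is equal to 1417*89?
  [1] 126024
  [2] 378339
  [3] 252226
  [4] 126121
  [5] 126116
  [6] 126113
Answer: 6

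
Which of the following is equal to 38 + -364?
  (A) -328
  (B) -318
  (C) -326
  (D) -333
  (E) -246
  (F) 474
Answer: C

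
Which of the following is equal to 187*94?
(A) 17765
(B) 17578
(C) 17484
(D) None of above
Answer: B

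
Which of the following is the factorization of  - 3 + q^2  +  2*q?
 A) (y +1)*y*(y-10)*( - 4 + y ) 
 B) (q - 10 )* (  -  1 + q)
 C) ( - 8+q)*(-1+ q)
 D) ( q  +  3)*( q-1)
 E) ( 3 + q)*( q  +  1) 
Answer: D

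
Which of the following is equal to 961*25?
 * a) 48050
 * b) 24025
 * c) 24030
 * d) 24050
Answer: b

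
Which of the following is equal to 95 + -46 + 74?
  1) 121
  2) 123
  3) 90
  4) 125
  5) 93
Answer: 2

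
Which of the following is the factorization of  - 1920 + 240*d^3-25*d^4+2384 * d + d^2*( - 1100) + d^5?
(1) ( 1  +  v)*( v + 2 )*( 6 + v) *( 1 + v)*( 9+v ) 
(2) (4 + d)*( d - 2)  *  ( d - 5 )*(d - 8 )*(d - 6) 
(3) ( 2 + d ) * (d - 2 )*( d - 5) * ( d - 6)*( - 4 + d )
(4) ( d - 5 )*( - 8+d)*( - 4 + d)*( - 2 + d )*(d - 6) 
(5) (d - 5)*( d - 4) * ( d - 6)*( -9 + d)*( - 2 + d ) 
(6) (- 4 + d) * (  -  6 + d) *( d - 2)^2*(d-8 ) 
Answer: 4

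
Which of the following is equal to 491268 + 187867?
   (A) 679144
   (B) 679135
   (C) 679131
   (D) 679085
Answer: B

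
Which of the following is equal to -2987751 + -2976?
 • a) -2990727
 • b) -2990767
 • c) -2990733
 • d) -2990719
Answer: a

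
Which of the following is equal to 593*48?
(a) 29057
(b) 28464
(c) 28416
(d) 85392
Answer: b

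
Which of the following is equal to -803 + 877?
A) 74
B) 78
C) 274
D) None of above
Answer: A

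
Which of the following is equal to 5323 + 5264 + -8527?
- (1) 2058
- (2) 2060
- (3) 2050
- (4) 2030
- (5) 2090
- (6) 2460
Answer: 2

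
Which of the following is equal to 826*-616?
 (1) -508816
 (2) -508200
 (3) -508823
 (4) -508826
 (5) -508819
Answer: 1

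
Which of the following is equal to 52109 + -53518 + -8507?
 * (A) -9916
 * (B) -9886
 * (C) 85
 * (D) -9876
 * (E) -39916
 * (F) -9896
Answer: A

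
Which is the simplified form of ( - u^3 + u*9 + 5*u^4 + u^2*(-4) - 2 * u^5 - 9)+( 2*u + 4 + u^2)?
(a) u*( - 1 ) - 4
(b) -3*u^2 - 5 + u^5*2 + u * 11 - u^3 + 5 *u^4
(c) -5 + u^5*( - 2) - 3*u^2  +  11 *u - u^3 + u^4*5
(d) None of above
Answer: c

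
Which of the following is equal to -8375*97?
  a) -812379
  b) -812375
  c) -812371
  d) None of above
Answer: b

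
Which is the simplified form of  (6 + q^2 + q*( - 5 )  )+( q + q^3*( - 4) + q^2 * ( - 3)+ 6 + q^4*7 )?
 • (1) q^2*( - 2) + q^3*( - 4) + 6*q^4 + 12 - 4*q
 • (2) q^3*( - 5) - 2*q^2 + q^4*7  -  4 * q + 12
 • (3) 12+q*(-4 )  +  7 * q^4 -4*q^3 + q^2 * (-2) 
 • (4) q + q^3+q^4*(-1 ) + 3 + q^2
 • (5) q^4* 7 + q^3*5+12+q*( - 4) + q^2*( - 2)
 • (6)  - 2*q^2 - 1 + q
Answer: 3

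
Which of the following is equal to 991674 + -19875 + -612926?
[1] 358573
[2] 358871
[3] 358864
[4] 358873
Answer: 4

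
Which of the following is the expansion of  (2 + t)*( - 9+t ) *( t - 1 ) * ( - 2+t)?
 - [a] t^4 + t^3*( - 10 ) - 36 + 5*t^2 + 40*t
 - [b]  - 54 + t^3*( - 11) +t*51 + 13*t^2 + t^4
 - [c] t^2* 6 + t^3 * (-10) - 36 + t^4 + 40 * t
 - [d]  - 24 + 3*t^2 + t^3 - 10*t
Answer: a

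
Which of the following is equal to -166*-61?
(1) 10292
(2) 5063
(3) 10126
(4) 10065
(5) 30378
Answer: 3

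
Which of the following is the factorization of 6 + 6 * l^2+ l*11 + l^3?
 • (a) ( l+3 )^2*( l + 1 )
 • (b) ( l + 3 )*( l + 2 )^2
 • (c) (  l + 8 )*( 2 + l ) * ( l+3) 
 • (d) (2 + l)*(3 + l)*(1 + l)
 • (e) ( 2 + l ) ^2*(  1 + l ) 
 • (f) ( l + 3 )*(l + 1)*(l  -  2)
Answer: d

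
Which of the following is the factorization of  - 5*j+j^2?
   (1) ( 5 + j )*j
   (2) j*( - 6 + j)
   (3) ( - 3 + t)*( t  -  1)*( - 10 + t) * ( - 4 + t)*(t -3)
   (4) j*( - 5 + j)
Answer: 4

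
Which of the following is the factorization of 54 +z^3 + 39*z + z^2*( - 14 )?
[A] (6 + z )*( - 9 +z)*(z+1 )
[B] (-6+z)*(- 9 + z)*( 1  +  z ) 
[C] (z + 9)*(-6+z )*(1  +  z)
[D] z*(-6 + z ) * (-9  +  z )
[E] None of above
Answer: B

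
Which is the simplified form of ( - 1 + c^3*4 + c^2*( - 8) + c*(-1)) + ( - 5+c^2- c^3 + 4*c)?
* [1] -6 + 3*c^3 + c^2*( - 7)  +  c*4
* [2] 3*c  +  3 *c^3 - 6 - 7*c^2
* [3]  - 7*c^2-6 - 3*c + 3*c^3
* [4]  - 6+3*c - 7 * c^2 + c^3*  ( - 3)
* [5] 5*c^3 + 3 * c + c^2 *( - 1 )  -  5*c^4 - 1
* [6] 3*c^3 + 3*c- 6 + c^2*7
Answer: 2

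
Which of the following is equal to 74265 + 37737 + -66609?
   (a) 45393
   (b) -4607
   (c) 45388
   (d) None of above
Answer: a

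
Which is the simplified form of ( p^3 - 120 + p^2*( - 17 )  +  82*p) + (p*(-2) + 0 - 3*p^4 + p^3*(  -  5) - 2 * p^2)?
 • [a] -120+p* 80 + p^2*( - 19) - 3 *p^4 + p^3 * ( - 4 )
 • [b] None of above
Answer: a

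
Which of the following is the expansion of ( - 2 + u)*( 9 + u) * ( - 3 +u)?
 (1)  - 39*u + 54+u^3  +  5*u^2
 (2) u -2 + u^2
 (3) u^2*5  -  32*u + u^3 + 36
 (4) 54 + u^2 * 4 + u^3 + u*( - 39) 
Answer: 4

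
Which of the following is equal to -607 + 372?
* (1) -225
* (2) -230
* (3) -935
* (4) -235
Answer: 4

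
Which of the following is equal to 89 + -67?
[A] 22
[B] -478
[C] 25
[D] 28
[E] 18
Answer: A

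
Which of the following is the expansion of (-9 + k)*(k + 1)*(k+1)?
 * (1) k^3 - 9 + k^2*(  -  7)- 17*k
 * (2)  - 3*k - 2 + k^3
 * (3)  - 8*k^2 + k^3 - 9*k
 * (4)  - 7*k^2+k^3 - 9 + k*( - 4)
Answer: 1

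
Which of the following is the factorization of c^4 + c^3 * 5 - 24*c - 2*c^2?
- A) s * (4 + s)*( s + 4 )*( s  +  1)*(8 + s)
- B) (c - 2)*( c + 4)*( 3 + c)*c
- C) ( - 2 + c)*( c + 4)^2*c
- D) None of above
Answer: B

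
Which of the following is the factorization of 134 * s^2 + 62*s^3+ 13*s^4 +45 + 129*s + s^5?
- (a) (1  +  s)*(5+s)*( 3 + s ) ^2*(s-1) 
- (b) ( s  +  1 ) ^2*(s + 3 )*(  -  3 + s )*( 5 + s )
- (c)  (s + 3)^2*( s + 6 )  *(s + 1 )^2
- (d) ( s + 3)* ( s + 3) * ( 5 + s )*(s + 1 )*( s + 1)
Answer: d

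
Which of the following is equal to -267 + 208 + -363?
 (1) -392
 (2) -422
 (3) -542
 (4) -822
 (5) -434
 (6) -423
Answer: 2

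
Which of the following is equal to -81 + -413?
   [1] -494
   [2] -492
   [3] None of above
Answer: 1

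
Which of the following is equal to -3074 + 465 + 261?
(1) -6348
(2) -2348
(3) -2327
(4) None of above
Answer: 2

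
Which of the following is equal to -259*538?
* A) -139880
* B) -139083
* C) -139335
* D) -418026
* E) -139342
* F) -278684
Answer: E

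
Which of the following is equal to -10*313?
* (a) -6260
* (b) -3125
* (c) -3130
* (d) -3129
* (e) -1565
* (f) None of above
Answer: c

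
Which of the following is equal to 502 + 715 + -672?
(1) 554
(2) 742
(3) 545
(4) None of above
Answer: 3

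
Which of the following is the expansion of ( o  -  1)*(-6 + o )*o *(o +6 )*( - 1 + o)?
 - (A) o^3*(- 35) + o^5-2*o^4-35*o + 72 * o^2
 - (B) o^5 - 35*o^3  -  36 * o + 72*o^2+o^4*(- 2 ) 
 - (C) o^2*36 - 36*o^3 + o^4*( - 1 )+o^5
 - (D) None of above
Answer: B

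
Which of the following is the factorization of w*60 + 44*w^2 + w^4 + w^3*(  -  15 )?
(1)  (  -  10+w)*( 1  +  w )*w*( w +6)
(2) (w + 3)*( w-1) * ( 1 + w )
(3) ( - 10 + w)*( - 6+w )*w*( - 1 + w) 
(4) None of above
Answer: 4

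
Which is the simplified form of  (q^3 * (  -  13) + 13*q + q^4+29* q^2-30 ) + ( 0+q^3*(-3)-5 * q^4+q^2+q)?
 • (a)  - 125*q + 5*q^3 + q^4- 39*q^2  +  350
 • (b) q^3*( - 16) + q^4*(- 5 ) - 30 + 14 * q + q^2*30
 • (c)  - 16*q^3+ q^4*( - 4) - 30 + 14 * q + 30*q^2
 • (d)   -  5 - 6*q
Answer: c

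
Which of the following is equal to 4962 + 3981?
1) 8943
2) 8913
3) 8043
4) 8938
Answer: 1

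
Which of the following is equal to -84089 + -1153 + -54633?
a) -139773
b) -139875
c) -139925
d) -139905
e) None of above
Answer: b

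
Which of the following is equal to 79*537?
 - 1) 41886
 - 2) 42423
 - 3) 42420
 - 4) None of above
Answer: 2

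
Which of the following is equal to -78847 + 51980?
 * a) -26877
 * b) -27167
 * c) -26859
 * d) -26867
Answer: d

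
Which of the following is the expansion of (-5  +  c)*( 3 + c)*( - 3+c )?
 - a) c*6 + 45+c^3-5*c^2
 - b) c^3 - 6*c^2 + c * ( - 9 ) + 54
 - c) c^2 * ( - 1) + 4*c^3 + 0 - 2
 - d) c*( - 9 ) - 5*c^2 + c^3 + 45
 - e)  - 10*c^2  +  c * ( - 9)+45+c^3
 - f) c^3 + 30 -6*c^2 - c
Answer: d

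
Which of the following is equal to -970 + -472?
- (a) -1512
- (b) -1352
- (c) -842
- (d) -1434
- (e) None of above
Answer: e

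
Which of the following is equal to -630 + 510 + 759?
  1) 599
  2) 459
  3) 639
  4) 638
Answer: 3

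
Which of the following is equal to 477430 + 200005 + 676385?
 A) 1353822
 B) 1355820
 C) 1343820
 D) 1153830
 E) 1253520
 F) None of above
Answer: F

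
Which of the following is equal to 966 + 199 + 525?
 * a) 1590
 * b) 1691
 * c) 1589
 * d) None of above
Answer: d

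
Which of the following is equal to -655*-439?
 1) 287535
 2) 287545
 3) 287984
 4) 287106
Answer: 2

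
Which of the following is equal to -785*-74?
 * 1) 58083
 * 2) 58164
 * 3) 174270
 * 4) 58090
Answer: 4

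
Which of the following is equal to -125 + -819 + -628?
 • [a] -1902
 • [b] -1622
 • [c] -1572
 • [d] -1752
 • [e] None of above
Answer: c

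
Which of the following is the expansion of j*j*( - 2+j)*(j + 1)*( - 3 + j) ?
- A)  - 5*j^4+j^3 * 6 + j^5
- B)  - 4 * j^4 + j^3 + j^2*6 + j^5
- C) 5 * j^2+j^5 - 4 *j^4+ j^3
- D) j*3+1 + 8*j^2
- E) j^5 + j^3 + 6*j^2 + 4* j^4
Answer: B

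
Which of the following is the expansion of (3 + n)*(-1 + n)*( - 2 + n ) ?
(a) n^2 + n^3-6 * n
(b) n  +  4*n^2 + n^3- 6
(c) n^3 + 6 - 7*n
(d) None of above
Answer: c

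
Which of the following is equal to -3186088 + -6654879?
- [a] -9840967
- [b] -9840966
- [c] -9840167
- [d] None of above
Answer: a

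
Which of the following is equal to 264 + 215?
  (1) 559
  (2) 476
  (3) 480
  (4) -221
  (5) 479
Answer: 5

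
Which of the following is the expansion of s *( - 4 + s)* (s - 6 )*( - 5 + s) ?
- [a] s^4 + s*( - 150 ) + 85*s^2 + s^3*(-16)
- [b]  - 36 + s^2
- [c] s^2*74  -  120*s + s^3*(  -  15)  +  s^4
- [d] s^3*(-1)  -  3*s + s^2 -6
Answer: c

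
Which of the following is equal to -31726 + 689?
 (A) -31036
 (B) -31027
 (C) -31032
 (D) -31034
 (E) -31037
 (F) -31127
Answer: E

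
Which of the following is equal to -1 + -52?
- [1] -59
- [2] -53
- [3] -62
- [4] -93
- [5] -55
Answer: 2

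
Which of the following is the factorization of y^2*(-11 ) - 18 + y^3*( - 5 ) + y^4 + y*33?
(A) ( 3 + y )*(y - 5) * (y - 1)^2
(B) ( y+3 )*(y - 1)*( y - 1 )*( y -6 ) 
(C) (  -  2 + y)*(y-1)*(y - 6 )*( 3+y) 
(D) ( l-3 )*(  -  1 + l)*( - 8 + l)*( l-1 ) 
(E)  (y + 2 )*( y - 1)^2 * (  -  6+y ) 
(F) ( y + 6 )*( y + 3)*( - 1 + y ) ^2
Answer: B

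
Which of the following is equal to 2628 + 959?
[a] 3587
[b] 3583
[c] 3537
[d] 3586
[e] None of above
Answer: a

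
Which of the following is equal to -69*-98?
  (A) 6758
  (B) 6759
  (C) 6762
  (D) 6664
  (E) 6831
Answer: C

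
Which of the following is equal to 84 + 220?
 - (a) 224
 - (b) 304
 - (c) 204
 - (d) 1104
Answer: b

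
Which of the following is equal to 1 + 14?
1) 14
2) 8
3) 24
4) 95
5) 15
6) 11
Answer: 5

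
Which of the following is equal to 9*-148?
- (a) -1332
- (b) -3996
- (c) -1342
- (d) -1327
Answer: a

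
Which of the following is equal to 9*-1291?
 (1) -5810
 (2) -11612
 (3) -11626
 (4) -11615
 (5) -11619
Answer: 5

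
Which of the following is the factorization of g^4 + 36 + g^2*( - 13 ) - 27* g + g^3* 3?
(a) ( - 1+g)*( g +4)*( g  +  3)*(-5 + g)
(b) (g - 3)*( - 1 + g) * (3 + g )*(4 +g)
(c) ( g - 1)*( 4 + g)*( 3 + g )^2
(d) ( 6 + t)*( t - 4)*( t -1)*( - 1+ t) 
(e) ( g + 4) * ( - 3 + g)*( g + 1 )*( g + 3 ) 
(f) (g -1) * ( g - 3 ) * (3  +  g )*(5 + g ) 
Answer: b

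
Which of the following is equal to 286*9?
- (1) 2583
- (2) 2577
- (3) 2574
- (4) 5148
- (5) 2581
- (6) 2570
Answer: 3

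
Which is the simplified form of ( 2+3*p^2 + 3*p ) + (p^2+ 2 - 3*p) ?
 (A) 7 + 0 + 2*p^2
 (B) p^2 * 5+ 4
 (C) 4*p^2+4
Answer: C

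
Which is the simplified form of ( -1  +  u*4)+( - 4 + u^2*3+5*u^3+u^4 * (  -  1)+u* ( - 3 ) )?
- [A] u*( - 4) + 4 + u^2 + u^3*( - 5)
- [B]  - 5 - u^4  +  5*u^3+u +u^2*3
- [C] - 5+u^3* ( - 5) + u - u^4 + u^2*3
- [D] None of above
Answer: B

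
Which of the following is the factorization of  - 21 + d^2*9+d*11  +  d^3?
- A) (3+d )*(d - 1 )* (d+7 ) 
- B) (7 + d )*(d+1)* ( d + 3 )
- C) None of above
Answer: A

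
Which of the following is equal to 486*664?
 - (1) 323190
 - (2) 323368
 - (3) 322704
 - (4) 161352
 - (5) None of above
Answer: 3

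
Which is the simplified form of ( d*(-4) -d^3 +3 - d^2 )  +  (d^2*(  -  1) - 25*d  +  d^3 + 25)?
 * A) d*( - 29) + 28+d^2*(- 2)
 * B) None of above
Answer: A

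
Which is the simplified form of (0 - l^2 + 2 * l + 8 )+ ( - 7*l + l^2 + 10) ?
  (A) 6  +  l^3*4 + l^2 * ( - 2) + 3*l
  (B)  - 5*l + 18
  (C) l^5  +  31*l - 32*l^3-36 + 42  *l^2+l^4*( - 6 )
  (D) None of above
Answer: B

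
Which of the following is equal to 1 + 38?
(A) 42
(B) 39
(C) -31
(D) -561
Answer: B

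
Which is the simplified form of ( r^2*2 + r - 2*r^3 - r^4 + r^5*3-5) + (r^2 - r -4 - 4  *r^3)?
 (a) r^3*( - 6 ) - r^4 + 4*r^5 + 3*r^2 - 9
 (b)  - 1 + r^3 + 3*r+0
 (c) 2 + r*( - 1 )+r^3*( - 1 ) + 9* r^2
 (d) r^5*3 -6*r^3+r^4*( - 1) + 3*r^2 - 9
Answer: d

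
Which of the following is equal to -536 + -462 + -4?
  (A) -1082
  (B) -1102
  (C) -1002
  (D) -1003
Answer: C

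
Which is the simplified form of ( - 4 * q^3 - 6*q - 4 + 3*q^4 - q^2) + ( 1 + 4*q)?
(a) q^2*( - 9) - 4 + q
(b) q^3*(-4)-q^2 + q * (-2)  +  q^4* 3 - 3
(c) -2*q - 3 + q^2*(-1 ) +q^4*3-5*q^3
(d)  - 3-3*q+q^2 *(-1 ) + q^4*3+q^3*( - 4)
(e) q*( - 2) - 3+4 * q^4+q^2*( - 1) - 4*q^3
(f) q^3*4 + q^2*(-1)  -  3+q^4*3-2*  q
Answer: b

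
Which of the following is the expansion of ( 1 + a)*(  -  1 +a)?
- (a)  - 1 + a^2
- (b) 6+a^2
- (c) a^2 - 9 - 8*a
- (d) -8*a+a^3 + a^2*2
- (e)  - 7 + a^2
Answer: a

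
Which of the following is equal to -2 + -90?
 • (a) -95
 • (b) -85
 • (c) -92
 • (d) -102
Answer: c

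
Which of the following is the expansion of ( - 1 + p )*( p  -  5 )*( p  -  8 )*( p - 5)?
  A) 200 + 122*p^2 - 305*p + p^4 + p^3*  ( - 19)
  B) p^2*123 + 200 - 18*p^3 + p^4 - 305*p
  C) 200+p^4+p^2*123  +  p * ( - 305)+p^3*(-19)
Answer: C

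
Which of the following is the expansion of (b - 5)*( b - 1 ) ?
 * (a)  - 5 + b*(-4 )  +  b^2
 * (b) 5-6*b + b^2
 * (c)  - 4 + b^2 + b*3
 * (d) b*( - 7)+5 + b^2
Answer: b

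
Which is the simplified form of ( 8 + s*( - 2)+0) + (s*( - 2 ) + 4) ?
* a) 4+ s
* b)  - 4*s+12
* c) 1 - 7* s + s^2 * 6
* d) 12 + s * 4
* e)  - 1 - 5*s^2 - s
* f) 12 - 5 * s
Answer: b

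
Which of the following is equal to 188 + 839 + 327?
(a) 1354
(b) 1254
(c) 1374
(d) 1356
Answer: a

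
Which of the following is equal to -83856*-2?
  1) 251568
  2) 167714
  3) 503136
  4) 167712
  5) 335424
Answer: 4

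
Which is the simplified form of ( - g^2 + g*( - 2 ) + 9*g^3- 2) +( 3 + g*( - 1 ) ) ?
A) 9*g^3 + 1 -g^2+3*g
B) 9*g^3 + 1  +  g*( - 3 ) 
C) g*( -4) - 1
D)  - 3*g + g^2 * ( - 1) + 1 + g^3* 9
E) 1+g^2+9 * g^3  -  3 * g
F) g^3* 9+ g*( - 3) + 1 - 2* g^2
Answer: D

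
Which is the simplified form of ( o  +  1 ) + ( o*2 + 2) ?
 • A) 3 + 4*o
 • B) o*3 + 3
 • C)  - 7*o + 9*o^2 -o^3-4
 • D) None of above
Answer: B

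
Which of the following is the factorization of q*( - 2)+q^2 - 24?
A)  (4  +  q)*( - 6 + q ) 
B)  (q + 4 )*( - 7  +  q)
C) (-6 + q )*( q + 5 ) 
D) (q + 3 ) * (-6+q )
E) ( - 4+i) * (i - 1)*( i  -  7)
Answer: A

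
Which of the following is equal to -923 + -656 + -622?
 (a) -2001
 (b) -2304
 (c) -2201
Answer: c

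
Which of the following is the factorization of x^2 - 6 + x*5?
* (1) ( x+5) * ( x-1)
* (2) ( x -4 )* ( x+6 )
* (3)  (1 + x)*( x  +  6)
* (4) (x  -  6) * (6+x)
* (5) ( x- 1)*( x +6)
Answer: 5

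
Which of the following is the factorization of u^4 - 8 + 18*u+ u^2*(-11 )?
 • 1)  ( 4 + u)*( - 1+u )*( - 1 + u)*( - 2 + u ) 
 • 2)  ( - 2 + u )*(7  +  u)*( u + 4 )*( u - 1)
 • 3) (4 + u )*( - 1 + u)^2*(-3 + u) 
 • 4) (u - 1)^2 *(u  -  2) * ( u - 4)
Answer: 1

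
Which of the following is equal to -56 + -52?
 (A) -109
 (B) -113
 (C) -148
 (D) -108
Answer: D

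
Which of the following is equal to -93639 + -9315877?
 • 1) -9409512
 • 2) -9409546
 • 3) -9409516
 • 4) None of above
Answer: 3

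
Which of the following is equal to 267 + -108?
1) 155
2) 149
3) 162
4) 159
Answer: 4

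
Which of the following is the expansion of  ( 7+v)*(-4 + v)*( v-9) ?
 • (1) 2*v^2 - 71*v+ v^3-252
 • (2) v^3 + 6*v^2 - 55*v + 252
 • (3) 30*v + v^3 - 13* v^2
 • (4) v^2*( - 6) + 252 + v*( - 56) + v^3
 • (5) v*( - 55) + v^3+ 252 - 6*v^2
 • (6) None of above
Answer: 5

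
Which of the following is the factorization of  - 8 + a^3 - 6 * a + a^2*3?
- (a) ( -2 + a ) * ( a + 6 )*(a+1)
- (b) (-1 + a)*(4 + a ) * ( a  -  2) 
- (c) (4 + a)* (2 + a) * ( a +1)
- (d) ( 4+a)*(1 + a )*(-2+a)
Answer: d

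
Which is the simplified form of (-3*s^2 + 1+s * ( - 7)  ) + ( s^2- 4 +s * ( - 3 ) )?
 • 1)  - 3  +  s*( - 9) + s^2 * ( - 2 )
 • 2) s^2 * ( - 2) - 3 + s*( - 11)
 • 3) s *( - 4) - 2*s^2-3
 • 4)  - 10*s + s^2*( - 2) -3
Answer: 4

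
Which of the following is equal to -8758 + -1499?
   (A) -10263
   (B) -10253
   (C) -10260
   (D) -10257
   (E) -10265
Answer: D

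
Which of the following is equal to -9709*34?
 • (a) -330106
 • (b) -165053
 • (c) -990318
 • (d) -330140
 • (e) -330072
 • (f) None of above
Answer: a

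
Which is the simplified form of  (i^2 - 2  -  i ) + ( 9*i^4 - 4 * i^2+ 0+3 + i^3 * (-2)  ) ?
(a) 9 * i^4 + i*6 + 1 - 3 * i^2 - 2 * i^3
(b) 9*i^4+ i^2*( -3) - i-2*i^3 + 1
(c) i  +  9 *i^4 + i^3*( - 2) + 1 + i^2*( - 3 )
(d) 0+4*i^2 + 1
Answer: b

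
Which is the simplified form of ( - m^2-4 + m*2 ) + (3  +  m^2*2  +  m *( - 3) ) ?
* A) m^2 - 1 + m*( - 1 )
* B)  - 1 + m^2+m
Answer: A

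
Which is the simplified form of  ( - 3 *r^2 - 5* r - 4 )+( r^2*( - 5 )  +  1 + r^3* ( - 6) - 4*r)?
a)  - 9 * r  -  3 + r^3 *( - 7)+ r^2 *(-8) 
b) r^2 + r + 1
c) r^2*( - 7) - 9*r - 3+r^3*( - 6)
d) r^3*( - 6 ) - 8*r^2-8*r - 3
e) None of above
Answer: e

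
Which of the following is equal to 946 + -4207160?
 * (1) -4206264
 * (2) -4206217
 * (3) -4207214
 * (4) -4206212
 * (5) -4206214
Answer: 5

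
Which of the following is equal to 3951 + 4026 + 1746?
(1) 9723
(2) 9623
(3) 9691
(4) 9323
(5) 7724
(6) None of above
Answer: 1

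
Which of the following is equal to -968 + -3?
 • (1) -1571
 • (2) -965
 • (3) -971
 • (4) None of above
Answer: 3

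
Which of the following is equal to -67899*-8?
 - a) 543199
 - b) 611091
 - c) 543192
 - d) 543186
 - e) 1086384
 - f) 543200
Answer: c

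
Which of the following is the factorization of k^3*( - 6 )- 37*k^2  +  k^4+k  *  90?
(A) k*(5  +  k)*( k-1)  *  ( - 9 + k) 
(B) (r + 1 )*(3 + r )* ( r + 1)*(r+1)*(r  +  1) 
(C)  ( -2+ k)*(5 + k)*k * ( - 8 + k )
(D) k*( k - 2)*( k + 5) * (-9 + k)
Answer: D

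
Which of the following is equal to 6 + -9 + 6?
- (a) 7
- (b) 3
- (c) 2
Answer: b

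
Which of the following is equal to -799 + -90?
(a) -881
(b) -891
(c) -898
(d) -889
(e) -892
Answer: d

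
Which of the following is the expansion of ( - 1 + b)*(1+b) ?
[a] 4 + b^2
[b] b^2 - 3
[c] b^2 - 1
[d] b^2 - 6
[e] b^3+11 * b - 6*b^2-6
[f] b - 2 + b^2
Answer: c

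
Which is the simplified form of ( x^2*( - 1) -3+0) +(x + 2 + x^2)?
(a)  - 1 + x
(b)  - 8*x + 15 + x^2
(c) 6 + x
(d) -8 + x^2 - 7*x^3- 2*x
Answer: a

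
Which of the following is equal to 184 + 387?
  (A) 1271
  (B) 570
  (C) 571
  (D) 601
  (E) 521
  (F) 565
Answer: C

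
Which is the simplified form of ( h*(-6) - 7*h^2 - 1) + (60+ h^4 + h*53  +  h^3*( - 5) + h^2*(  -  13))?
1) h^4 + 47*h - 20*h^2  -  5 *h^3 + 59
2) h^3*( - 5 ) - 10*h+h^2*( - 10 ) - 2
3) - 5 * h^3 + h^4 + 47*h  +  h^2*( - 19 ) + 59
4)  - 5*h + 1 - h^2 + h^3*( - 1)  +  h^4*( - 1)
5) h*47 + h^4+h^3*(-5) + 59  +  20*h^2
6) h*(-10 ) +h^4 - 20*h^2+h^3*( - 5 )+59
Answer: 1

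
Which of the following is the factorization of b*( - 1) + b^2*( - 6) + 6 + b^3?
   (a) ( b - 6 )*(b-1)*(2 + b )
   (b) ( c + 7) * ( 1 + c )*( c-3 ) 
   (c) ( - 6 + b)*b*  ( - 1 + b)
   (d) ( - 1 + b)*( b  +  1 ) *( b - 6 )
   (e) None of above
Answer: d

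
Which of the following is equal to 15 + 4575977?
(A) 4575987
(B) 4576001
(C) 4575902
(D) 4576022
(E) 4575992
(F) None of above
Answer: E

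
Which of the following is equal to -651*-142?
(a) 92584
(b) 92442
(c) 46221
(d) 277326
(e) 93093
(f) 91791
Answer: b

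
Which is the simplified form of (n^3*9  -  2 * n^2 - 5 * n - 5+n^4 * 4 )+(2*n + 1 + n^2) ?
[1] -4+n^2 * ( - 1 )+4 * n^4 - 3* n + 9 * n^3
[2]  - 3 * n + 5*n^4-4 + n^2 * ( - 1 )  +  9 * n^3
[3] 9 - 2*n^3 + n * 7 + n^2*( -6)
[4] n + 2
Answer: 1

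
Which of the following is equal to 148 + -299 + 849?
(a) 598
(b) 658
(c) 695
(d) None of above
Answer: d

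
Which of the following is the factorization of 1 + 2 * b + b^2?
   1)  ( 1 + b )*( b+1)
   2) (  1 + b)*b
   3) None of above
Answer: 1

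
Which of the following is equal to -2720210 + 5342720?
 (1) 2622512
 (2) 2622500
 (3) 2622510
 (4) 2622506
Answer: 3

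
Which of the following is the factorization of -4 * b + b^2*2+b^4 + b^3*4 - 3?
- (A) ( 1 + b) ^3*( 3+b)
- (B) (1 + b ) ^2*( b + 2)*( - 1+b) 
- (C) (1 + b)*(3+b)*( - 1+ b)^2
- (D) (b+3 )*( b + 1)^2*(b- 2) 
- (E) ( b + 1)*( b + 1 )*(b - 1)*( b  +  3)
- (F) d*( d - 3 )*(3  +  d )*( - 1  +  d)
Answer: E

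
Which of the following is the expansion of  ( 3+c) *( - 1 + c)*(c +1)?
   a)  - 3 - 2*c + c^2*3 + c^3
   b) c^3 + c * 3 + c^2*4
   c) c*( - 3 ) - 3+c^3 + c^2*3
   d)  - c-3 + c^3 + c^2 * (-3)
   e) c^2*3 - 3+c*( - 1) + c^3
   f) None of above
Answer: e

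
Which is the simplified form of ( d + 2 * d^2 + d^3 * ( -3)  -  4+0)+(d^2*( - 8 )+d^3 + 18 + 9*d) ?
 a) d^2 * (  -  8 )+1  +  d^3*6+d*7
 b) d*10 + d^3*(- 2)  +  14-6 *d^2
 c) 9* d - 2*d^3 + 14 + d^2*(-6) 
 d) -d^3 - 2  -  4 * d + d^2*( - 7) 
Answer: b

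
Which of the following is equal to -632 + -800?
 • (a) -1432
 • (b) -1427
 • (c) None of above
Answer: a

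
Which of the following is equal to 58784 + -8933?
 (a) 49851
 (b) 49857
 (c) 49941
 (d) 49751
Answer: a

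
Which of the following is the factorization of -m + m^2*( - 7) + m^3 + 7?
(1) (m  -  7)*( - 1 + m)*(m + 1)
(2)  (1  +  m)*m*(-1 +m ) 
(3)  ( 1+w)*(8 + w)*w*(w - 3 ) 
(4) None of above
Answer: 1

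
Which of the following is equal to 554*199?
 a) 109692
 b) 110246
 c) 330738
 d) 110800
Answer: b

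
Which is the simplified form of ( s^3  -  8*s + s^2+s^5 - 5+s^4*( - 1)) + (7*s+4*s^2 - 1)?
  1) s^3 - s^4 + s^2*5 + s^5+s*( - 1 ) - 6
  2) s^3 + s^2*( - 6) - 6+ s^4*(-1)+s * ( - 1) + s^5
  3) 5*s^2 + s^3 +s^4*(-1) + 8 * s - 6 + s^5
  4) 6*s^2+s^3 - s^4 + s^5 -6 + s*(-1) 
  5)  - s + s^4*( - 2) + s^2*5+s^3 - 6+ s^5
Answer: 1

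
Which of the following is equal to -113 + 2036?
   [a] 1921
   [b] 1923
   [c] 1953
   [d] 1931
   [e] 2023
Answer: b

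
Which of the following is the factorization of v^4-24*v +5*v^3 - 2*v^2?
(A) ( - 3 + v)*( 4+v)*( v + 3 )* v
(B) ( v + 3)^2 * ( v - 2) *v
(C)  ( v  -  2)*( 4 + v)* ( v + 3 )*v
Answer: C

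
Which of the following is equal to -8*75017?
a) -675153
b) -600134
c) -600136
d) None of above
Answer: c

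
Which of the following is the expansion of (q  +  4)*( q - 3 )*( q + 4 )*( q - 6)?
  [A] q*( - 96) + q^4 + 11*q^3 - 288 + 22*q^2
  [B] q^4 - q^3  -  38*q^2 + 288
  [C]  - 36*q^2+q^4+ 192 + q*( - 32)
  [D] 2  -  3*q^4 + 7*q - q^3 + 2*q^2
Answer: B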